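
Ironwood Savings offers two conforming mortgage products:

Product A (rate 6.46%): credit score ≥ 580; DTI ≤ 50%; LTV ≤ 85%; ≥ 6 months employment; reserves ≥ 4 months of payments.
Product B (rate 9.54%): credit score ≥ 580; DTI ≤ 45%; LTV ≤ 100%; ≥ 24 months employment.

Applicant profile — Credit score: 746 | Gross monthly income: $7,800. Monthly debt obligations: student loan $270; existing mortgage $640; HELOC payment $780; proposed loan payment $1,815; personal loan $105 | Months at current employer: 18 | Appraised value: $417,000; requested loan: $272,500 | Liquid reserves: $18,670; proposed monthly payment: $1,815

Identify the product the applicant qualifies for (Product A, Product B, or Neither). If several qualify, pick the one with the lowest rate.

Product A

Total debts = (270 + 640 + 780 + 1,815 + 105) = 3,610; DTI = 3,610/7,800 = 46.3%.
LTV = 272,500/417,000 = 65.3%.
Reserves = 18,670/1,815 = 10.3 months.
Product A: score 746 ≥ 580; DTI 46.3% ≤ 50%; LTV 65.3% ≤ 85%; employment 18 ≥ 6 mo; reserves 10.3 ≥ 4 mo → qualifies.
Product B: score 746 ≥ 580; DTI 46.3% > 45%; LTV 65.3% ≤ 100%; employment 18 < 24 mo → does not qualify.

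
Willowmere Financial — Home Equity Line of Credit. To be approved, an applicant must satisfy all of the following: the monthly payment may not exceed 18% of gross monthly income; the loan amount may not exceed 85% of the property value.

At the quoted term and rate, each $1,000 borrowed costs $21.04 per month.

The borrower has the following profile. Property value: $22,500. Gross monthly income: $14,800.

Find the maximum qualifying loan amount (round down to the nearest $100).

$19,100

Payment cap: 18% × $14,800 = $2,664/month.
At $21.04 per $1,000, that supports 2,664/21.04 × 1,000 ≈ $126,615 → $126,600.
LTV cap: 85% × $22,500 = $19,125 → $19,100.
Binding constraint: loan-to-value.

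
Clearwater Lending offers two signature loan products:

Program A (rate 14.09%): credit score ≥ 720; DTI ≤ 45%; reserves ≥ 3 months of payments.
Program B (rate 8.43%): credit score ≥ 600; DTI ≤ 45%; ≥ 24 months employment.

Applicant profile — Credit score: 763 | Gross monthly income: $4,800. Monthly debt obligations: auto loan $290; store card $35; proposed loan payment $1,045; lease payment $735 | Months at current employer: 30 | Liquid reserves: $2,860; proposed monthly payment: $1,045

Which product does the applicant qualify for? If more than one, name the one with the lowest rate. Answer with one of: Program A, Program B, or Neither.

Program B

Total debts = (290 + 35 + 1,045 + 735) = 2,105; DTI = 2,105/4,800 = 43.9%.
Reserves = 2,860/1,045 = 2.7 months.
Program A: score 763 ≥ 720; DTI 43.9% ≤ 45%; reserves 2.7 < 3 mo → does not qualify.
Program B: score 763 ≥ 600; DTI 43.9% ≤ 45%; employment 30 ≥ 24 mo → qualifies.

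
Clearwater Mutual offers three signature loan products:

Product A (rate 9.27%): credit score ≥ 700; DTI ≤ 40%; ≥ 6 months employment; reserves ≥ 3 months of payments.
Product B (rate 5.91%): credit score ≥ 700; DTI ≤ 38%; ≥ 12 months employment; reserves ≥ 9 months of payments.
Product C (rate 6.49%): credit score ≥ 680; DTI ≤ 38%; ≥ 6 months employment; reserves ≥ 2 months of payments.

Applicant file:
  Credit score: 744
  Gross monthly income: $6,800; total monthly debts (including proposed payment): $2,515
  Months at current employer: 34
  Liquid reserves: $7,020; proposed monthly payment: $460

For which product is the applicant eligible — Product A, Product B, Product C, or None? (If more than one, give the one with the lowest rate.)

Product B

DTI = 2,515/6,800 = 37%.
Reserves = 7,020/460 = 15.3 months.
Product A: score 744 ≥ 700; DTI 37% ≤ 40%; employment 34 ≥ 6 mo; reserves 15.3 ≥ 3 mo → qualifies.
Product B: score 744 ≥ 700; DTI 37% ≤ 38%; employment 34 ≥ 12 mo; reserves 15.3 ≥ 9 mo → qualifies.
Product C: score 744 ≥ 680; DTI 37% ≤ 38%; employment 34 ≥ 6 mo; reserves 15.3 ≥ 2 mo → qualifies.
Qualifying: Product A, Product B, Product C. Lowest rate is 5.91% → Product B.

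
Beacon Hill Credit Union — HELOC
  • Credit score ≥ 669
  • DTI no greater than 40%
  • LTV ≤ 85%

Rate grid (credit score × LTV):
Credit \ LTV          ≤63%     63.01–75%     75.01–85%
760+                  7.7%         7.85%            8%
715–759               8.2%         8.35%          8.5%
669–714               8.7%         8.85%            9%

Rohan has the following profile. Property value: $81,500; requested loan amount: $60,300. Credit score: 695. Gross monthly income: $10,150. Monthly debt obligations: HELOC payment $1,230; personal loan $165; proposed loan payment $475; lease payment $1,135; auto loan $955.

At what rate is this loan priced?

8.85%

Credit score 695 ≥ 669; Total monthly debts = (1,230 + 165 + 475 + 1,135 + 955) = 3,960. DTI: 3,960 ÷ 10,150 = 39%, within the 40% cap
Loan-to-value = 60,300/81,500 = 74% — pass (85% max)
Row: 695 falls in 669–714. Column: 74% falls in 63.01–75%. Rate = 8.85%.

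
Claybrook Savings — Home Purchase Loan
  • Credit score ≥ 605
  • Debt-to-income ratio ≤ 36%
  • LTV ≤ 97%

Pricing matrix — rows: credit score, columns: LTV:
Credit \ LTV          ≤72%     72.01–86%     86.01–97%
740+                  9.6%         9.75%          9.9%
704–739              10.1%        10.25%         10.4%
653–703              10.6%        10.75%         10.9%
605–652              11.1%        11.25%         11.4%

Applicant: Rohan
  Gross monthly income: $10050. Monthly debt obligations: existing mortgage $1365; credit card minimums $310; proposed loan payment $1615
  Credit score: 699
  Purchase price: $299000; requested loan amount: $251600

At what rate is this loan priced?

Credit score 699 ≥ 605; Total monthly debts = (1,365 + 310 + 1,615) = 3,290. DTI = 3,290/10,050 = 32.7% ≤ 36%
LTV = 251,600/299,000 = 84.1% ≤ 97%
Credit 699 → row 653–703; LTV 84.1% → column 72.01–86%. Grid cell → 10.75%.

10.75%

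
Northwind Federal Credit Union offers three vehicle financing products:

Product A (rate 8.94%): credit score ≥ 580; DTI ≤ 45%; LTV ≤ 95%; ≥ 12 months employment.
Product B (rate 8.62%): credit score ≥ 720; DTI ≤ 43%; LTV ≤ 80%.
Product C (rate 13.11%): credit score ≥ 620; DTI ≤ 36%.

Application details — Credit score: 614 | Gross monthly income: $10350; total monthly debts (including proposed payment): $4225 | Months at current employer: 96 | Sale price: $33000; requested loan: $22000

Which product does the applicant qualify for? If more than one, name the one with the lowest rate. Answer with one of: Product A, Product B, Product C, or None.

DTI = 4,225/10,350 = 40.8%.
LTV = 22,000/33,000 = 66.7%.
Product A: score 614 ≥ 580; DTI 40.8% ≤ 45%; LTV 66.7% ≤ 95%; employment 96 ≥ 12 mo → qualifies.
Product B: score 614 < 720; DTI 40.8% ≤ 43%; LTV 66.7% ≤ 80% → does not qualify.
Product C: score 614 < 620; DTI 40.8% > 36% → does not qualify.

Product A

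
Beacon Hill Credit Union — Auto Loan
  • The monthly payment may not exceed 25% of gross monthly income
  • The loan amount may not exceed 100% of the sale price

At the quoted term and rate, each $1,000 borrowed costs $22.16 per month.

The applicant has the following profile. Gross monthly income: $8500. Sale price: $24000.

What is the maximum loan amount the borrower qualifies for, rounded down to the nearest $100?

Payment cap: 25% × $8,500 = $2,125/month.
At $22.16 per $1,000, that supports 2,125/22.16 × 1,000 ≈ $95,893 → $95,800.
LTV cap: 100% × $24,000 = $24,000 → $24,000.
Binding constraint: loan-to-value.

$24,000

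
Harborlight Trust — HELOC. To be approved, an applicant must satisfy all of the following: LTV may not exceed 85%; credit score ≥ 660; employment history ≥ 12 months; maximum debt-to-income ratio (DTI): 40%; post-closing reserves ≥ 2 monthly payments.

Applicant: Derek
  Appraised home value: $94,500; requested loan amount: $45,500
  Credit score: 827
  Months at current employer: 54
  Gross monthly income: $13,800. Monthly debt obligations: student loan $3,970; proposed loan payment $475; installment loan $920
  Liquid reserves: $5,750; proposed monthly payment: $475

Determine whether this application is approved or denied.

LTV = 45,500/94,500 = 48.1% ≤ 85%
Credit score 827 ≥ 660 (meets)
Employment 54 ≥ 12 months
Total monthly debts = (3,970 + 475 + 920) = 5,365. DTI: 5,365 ÷ 13,800 = 38.9%, within the 40% cap
Liquid reserves cover 5,750/475 = 12.1 months — ≥ 2 required
All criteria satisfied.

Approved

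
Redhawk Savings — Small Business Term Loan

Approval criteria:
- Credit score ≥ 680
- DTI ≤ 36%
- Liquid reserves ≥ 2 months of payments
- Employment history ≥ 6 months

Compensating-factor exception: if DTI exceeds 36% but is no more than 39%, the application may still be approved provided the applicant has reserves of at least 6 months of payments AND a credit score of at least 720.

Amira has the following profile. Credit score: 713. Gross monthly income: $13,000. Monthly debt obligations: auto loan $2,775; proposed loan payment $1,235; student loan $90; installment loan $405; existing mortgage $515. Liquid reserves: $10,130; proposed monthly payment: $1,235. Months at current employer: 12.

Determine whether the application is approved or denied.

Credit score 713 ≥ 680 (meets base)
Total debts = (2,775 + 1,235 + 90 + 405 + 515) = 5,020. DTI: 5,020 ÷ 13,000 = 38.6%, over the 36% base limit.
Reserves: 10,130 ÷ 1,235 = 8.2 months (meets 2-month minimum)
Employment 12 ≥ 6 months
38.6% falls in the override range (36%–39%), so the compensating-factor test applies.
Reserves 8.2 ≥ 6 months; credit score 713 < 720.
Compensating-factor requirement not fully met.

Denied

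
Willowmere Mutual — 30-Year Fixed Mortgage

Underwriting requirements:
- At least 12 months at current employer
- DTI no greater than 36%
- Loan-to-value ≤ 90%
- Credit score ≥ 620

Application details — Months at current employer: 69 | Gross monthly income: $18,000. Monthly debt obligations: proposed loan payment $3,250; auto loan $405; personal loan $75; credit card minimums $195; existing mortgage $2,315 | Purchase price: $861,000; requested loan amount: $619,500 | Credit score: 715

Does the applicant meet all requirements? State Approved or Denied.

Employment 69 ≥ 12 months
Total monthly debts = (3,250 + 405 + 75 + 195 + 2,315) = 6,240. DTI = 6,240/18,000 = 34.7% ≤ 36%
LTV: 619,500 ÷ 861,000 = 72%, within 90% cap
Credit score 715 ≥ 620 (meets)
All criteria satisfied.

Approved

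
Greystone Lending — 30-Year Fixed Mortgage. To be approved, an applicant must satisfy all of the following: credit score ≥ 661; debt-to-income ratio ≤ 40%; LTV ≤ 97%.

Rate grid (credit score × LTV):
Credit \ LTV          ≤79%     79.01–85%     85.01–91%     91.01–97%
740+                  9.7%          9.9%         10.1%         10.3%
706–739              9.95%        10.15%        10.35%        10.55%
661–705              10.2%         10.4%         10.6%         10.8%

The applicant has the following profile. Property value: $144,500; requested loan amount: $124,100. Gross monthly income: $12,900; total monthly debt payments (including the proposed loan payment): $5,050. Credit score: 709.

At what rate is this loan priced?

Credit score 709 ≥ 661; DTI: 5,050 ÷ 12,900 = 39.1%, within the 40% cap
LTV: 124,100 ÷ 144,500 = 85.9%, within 97% cap
Row: 709 falls in 706–739. Column: 85.9% falls in 85.01–91%. Rate = 10.35%.

10.35%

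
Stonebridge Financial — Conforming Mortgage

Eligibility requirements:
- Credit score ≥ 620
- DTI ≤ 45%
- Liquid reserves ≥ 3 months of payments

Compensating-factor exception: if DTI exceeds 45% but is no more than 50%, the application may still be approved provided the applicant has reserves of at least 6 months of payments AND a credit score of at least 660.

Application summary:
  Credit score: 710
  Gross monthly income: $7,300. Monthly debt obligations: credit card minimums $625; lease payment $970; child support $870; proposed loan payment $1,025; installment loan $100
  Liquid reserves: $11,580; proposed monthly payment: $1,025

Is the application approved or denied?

Approved

Credit score 710 ≥ 620 (meets base)
Total debts = (625 + 970 + 870 + 1,025 + 100) = 3,590. DTI: 3,590 ÷ 7,300 = 49.2%, over the 45% base limit.
Liquid reserves cover 11,580/1,025 = 11.3 months — ≥ 3 required
49.2% falls in the override range (45%–50%), so the compensating-factor test applies.
Reserves 11.3 ≥ 6 months; credit score 710 ≥ 660.
Both override conditions satisfied; DTI exception granted.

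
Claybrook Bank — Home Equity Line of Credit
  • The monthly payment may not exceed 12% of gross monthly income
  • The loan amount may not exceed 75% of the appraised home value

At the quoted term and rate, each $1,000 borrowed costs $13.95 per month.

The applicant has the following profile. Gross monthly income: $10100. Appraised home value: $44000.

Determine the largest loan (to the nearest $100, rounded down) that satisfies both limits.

$33,000

Payment cap: 12% × $10,100 = $1,212/month.
At $13.95 per $1,000, that supports 1,212/13.95 × 1,000 ≈ $86,881 → $86,800.
LTV cap: 75% × $44,000 = $33,000 → $33,000.
Binding constraint: loan-to-value.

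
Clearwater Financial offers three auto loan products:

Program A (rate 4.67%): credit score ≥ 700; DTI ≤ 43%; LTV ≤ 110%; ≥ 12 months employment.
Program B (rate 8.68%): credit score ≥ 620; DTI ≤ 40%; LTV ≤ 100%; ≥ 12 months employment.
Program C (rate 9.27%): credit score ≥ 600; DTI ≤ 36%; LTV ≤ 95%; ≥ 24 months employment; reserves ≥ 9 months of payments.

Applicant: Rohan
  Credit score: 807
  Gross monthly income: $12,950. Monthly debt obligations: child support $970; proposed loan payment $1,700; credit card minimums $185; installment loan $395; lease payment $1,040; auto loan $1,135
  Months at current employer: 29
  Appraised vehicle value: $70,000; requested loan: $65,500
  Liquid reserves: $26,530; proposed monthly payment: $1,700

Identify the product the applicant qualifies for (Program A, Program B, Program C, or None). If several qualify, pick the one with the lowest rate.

Total debts = (970 + 1,700 + 185 + 395 + 1,040 + 1,135) = 5,425; DTI = 5,425/12,950 = 41.9%.
LTV = 65,500/70,000 = 93.6%.
Reserves = 26,530/1,700 = 15.6 months.
Program A: score 807 ≥ 700; DTI 41.9% ≤ 43%; LTV 93.6% ≤ 110%; employment 29 ≥ 12 mo → qualifies.
Program B: score 807 ≥ 620; DTI 41.9% > 40%; LTV 93.6% ≤ 100%; employment 29 ≥ 12 mo → does not qualify.
Program C: score 807 ≥ 600; DTI 41.9% > 36%; LTV 93.6% ≤ 95%; employment 29 ≥ 24 mo; reserves 15.6 ≥ 9 mo → does not qualify.

Program A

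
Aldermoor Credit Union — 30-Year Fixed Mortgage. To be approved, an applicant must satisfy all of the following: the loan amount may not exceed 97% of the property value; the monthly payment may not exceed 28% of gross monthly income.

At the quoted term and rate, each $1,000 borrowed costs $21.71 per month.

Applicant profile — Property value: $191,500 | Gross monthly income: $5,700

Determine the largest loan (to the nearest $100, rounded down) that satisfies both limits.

$73,500

Payment cap: 28% × $5,700 = $1,596/month.
At $21.71 per $1,000, that supports 1,596/21.71 × 1,000 ≈ $73,514 → $73,500.
LTV cap: 97% × $191,500 = $185,755 → $185,700.
Binding constraint: payment-to-income.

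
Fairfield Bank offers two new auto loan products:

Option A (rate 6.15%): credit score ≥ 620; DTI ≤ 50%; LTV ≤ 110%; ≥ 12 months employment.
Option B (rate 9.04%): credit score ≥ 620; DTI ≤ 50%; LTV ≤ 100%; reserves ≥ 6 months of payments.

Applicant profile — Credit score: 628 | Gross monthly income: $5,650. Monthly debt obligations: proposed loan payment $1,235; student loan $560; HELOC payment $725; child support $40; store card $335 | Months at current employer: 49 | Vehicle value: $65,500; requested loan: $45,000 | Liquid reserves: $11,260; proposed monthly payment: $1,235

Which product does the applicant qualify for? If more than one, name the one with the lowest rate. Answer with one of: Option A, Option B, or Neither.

Total debts = (1,235 + 560 + 725 + 40 + 335) = 2,895; DTI = 2,895/5,650 = 51.2%.
LTV = 45,000/65,500 = 68.7%.
Reserves = 11,260/1,235 = 9.1 months.
Option A: score 628 ≥ 620; DTI 51.2% > 50%; LTV 68.7% ≤ 110%; employment 49 ≥ 12 mo → does not qualify.
Option B: score 628 ≥ 620; DTI 51.2% > 50%; LTV 68.7% ≤ 100%; reserves 9.1 ≥ 6 mo → does not qualify.

Neither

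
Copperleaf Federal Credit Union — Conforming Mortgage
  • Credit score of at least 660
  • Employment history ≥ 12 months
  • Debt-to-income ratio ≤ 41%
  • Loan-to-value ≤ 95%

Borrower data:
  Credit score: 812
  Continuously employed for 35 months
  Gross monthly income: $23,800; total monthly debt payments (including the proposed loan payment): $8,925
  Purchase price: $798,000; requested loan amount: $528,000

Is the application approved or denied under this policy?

Credit score 812 ≥ 660 (meets)
Employment 35 ≥ 12 months
DTI = 8,925/23,800 = 37.5% ≤ 41%
LTV = 528,000/798,000 = 66.2% ≤ 95%
All criteria satisfied.

Approved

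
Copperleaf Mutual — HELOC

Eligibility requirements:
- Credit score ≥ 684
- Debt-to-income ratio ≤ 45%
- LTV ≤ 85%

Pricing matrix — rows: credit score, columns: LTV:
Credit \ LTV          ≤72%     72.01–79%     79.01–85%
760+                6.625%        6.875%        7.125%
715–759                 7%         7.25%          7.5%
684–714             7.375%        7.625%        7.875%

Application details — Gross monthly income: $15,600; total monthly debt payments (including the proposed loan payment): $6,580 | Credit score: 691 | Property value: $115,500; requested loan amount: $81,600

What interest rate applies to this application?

7.375%

Credit score 691 ≥ 684; Debt-to-income = 6,580/15,600 = 42.2% — meets 45% limit
LTV: 81,600 ÷ 115,500 = 70.6%, within 85% cap
Score 691 is in the 684–714 band; LTV 70.6% is in the ≤72% band → 7.375%.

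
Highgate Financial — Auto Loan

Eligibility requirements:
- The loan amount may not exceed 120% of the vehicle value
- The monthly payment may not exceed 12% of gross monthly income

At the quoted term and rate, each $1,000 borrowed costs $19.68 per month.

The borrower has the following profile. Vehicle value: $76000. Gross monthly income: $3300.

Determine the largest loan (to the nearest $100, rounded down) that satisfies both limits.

Payment cap: 12% × $3,300 = $396/month.
At $19.68 per $1,000, that supports 396/19.68 × 1,000 ≈ $20,121 → $20,100.
LTV cap: 120% × $76,000 = $91,200 → $91,200.
Binding constraint: payment-to-income.

$20,100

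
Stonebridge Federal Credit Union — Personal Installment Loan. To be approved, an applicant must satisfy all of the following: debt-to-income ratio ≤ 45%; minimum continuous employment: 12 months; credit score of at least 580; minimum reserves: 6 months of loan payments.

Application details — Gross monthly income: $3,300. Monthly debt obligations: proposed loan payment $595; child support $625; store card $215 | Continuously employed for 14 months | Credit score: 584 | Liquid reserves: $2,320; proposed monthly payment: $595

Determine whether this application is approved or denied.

Denied

Total monthly debts = (595 + 625 + 215) = 1,435. DTI: 1,435 ÷ 3,300 = 43.5%, within the 45% cap
Employment 14 ≥ 12 months
Credit score 584 ≥ 580 (meets)
Reserves: 2,320 ÷ 595 = 3.9 months (below 6-month minimum)
Fails on reserves.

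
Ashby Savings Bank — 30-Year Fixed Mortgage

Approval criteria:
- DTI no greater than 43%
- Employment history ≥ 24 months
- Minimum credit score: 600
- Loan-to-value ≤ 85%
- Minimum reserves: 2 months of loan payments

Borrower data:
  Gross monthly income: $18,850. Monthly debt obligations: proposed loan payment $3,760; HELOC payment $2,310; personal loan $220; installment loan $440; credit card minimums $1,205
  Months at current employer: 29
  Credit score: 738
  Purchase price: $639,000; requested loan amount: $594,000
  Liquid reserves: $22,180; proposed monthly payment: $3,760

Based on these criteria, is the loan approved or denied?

Denied

Total monthly debts = (3,760 + 2,310 + 220 + 440 + 1,205) = 7,935. Debt-to-income = 7,935/18,850 = 42.1% — meets 43% limit
Employment 29 ≥ 24 months
Credit score 738 ≥ 600 (meets)
Loan-to-value = 594,000/639,000 = 93% — fail (85% max)
Liquid reserves cover 22,180/3,760 = 5.9 months — ≥ 2 required
Fails on LTV.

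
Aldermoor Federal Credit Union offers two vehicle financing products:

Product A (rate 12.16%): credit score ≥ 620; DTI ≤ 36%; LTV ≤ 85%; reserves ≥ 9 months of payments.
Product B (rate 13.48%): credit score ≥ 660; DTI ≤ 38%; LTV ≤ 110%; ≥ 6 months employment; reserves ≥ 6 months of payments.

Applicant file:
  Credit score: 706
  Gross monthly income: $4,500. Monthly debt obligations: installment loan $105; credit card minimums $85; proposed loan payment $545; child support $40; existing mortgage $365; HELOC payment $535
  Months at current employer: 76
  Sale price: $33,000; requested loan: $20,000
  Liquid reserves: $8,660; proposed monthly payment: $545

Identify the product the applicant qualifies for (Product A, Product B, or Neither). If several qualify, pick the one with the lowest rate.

Product B

Total debts = (105 + 85 + 545 + 40 + 365 + 535) = 1,675; DTI = 1,675/4,500 = 37.2%.
LTV = 20,000/33,000 = 60.6%.
Reserves = 8,660/545 = 15.9 months.
Product A: score 706 ≥ 620; DTI 37.2% > 36%; LTV 60.6% ≤ 85%; reserves 15.9 ≥ 9 mo → does not qualify.
Product B: score 706 ≥ 660; DTI 37.2% ≤ 38%; LTV 60.6% ≤ 110%; employment 76 ≥ 6 mo; reserves 15.9 ≥ 6 mo → qualifies.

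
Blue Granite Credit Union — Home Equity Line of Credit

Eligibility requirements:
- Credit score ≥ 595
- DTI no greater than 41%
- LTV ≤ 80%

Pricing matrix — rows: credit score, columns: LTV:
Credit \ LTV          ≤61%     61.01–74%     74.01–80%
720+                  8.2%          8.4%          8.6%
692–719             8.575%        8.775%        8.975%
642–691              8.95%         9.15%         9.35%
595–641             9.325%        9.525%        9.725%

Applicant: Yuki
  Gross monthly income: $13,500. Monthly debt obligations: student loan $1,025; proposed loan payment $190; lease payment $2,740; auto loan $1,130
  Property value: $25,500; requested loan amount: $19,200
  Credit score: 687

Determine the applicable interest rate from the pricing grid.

Credit score 687 ≥ 595; Total monthly debts = (1,025 + 190 + 2,740 + 1,130) = 5,085. DTI: 5,085 ÷ 13,500 = 37.7%, within the 41% cap
LTV = 19,200/25,500 = 75.3% ≤ 80%
Row: 687 falls in 642–691. Column: 75.3% falls in 74.01–80%. Rate = 9.35%.

9.35%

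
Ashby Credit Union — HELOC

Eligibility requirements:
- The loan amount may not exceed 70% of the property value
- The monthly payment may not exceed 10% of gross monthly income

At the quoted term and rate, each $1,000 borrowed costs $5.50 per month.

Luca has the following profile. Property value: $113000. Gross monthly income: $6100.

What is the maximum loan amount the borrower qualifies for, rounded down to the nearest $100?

Payment cap: 10% × $6,100 = $610/month.
At $5.50 per $1,000, that supports 610/5.50 × 1,000 ≈ $110,909 → $110,900.
LTV cap: 70% × $113,000 = $79,100 → $79,100.
Binding constraint: loan-to-value.

$79,100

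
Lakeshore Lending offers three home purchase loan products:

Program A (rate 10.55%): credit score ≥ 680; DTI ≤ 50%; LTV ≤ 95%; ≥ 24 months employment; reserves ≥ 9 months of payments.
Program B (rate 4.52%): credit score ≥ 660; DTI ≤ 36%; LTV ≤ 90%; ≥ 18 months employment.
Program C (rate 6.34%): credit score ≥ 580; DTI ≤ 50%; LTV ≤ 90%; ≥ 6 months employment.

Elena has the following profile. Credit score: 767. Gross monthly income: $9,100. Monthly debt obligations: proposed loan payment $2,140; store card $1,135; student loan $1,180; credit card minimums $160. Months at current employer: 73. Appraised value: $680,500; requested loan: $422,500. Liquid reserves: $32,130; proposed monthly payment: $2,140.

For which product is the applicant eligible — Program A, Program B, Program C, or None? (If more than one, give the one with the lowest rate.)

Total debts = (2,140 + 1,135 + 1,180 + 160) = 4,615; DTI = 4,615/9,100 = 50.7%.
LTV = 422,500/680,500 = 62.1%.
Reserves = 32,130/2,140 = 15.0 months.
Program A: score 767 ≥ 680; DTI 50.7% > 50%; LTV 62.1% ≤ 95%; employment 73 ≥ 24 mo; reserves 15.0 ≥ 9 mo → does not qualify.
Program B: score 767 ≥ 660; DTI 50.7% > 36%; LTV 62.1% ≤ 90%; employment 73 ≥ 18 mo → does not qualify.
Program C: score 767 ≥ 580; DTI 50.7% > 50%; LTV 62.1% ≤ 90%; employment 73 ≥ 6 mo → does not qualify.

None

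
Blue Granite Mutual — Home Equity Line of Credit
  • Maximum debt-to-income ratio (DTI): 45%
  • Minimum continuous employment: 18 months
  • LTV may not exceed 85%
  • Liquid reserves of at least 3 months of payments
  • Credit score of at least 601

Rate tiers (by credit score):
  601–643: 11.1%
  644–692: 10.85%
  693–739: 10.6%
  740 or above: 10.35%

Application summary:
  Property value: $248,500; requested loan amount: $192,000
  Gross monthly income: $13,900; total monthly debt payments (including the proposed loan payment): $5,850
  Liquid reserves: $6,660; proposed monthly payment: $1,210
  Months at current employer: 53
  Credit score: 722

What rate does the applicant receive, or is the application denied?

Approved at 10.6%

Credit score 722 ≥ 601 (meets minimum)
LTV: 192,000 ÷ 248,500 = 77.3%, within 85% cap
Reserves = 6,660/1,210 = 5.5 months ≥ 3
DTI: 5,850 ÷ 13,900 = 42.1%, within the 45% cap
Employment 53 ≥ 18 months
All requirements met. Score 722 falls in the 693–739 tier → 10.6%.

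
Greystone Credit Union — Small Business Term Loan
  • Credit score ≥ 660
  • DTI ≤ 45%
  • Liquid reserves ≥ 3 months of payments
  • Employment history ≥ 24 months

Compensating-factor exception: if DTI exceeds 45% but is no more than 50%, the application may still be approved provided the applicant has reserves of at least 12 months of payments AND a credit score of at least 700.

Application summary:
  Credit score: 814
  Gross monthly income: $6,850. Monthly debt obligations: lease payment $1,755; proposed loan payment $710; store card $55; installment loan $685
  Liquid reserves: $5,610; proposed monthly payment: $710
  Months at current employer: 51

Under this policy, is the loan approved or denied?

Denied

Credit score 814 ≥ 660 (meets base)
Total debts = (1,755 + 710 + 55 + 685) = 3,205. DTI: 3,205 ÷ 6,850 = 46.8%, over the 45% base limit.
Reserves: 5,610 ÷ 710 = 7.9 months (meets 3-month minimum)
Employment 51 ≥ 24 months
46.8% falls in the override range (45%–50%), so the compensating-factor test applies.
Override check — reserves: 7.9 mo (short of 12); score: 814 (ok).
Compensating-factor requirement not fully met.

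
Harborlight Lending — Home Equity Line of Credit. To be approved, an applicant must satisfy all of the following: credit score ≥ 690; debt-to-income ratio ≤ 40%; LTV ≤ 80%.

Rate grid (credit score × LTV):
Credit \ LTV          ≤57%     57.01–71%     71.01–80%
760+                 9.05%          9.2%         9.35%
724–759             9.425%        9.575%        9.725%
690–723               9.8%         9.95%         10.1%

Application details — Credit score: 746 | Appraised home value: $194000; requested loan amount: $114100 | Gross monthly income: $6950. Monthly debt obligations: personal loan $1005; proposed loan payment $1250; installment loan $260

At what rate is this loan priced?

Credit score 746 ≥ 690; Total monthly debts = (1,005 + 1,250 + 260) = 2,515. DTI = 2,515/6,950 = 36.2% ≤ 40%
LTV = 114,100/194,000 = 58.8% ≤ 80%
Score 746 is in the 724–759 band; LTV 58.8% is in the 57.01–71% band → 9.575%.

9.575%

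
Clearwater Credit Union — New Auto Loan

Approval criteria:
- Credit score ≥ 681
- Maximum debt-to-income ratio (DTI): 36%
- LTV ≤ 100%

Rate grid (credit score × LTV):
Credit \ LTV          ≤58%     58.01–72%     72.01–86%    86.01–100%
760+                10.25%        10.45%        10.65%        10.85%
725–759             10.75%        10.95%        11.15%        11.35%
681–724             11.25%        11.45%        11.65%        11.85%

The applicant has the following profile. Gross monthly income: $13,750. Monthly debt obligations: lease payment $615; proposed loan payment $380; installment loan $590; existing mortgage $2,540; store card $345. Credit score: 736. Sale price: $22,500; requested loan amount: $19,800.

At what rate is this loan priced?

Credit score 736 ≥ 681; Total monthly debts = (615 + 380 + 590 + 2,540 + 345) = 4,470. Debt-to-income = 4,470/13,750 = 32.5% — meets 36% limit
Loan-to-value = 19,800/22,500 = 88% — pass (100% max)
Score 736 is in the 725–759 band; LTV 88% is in the 86.01–100% band → 11.35%.

11.35%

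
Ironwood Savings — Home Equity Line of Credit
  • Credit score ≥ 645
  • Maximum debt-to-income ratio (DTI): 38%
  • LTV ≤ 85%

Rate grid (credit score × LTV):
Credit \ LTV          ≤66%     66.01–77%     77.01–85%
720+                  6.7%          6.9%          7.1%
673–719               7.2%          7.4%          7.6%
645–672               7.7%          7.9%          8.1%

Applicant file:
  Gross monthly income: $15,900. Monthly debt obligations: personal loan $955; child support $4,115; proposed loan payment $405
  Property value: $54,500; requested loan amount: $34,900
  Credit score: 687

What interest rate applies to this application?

7.2%

Credit score 687 ≥ 645; Total monthly debts = (955 + 4,115 + 405) = 5,475. DTI: 5,475 ÷ 15,900 = 34.4%, within the 38% cap
Loan-to-value = 34,900/54,500 = 64% — pass (85% max)
Credit 687 → row 673–719; LTV 64% → column ≤66%. Grid cell → 7.2%.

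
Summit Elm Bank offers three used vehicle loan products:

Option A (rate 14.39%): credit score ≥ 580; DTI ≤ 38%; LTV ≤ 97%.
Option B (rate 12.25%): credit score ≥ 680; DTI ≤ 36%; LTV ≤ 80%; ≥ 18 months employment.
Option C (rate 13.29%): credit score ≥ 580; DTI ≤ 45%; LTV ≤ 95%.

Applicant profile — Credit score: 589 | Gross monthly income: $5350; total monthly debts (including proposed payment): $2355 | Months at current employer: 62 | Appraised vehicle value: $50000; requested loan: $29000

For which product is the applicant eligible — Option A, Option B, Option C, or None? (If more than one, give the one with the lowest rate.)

DTI = 2,355/5,350 = 44%.
LTV = 29,000/50,000 = 58%.
Option A: score 589 ≥ 580; DTI 44% > 38%; LTV 58% ≤ 97% → does not qualify.
Option B: score 589 < 680; DTI 44% > 36%; LTV 58% ≤ 80%; employment 62 ≥ 18 mo → does not qualify.
Option C: score 589 ≥ 580; DTI 44% ≤ 45%; LTV 58% ≤ 95% → qualifies.

Option C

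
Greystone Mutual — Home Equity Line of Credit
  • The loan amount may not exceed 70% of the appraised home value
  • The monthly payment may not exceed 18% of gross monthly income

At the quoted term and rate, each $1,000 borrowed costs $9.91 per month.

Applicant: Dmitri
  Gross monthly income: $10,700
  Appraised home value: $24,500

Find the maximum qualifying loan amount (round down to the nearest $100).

$17,100

Payment cap: 18% × $10,700 = $1,926/month.
At $9.91 per $1,000, that supports 1,926/9.91 × 1,000 ≈ $194,349 → $194,300.
LTV cap: 70% × $24,500 = $17,150 → $17,100.
Binding constraint: loan-to-value.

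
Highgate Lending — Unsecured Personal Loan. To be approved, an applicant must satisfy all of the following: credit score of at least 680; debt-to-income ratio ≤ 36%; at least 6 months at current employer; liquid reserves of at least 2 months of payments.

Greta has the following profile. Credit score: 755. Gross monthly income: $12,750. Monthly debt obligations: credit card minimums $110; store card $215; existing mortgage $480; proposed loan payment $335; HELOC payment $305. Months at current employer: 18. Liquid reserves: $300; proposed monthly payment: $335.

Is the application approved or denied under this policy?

Denied

Credit score 755 ≥ 680 (meets)
Total monthly debts = (110 + 215 + 480 + 335 + 305) = 1,445. DTI: 1,445 ÷ 12,750 = 11.3%, within the 36% cap
Employment 18 ≥ 6 months
Liquid reserves cover 300/335 = 0.9 months — < 2 required
Fails on reserves.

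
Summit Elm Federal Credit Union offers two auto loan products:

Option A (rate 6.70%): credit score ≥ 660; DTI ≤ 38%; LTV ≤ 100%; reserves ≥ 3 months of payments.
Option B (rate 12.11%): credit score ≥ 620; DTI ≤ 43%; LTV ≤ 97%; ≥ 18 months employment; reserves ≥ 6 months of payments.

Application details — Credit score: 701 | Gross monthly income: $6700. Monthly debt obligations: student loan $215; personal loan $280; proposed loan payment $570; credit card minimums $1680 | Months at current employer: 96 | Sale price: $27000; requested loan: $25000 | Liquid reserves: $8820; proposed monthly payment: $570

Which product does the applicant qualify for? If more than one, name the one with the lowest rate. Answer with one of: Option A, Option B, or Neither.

Option B

Total debts = (215 + 280 + 570 + 1,680) = 2,745; DTI = 2,745/6,700 = 41%.
LTV = 25,000/27,000 = 92.6%.
Reserves = 8,820/570 = 15.5 months.
Option A: score 701 ≥ 660; DTI 41% > 38%; LTV 92.6% ≤ 100%; reserves 15.5 ≥ 3 mo → does not qualify.
Option B: score 701 ≥ 620; DTI 41% ≤ 43%; LTV 92.6% ≤ 97%; employment 96 ≥ 18 mo; reserves 15.5 ≥ 6 mo → qualifies.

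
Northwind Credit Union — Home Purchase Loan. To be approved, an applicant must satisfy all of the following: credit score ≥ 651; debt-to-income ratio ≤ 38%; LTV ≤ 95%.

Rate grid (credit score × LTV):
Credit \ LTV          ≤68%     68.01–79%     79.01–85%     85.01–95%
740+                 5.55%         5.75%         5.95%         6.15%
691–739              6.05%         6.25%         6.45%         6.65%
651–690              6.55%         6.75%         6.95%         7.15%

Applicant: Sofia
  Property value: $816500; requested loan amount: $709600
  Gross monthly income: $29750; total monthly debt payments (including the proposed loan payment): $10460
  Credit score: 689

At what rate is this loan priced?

7.15%

Credit score 689 ≥ 651; DTI: 10,460 ÷ 29,750 = 35.2%, within the 38% cap
LTV: 709,600 ÷ 816,500 = 86.9%, within 95% cap
Score 689 is in the 651–690 band; LTV 86.9% is in the 85.01–95% band → 7.15%.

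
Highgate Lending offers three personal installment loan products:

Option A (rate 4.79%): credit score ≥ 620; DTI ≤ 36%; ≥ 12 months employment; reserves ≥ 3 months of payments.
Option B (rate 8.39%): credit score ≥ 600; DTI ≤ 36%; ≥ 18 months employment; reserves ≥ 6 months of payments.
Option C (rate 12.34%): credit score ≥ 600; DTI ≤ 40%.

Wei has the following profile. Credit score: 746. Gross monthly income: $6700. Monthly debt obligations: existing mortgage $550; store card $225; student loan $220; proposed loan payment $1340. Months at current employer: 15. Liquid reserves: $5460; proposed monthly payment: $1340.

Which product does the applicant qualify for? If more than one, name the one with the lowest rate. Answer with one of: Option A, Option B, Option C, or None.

Total debts = (550 + 225 + 220 + 1,340) = 2,335; DTI = 2,335/6,700 = 34.9%.
Reserves = 5,460/1,340 = 4.1 months.
Option A: score 746 ≥ 620; DTI 34.9% ≤ 36%; employment 15 ≥ 12 mo; reserves 4.1 ≥ 3 mo → qualifies.
Option B: score 746 ≥ 600; DTI 34.9% ≤ 36%; employment 15 < 18 mo; reserves 4.1 < 6 mo → does not qualify.
Option C: score 746 ≥ 600; DTI 34.9% ≤ 40% → qualifies.
Qualifying: Option A, Option C. Lowest rate is 4.79% → Option A.

Option A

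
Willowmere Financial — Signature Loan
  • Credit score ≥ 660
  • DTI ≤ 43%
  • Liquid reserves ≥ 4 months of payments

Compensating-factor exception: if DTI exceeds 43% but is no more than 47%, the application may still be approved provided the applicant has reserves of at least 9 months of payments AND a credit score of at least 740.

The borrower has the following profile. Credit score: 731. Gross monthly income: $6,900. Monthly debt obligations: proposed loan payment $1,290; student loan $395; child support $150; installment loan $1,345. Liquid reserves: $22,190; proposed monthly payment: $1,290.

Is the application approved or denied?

Denied

Credit score 731 ≥ 660 (meets base)
Total debts = (1,290 + 395 + 150 + 1,345) = 3,180. DTI: 3,180 ÷ 6,900 = 46.1%, over the 43% base limit.
Liquid reserves cover 22,190/1,290 = 17.2 months — ≥ 4 required
46.1% falls in the override range (43%–47%), so the compensating-factor test applies.
Reserves 17.2 ≥ 9 months; credit score 731 < 740.
Override conditions not both satisfied; exception does not apply.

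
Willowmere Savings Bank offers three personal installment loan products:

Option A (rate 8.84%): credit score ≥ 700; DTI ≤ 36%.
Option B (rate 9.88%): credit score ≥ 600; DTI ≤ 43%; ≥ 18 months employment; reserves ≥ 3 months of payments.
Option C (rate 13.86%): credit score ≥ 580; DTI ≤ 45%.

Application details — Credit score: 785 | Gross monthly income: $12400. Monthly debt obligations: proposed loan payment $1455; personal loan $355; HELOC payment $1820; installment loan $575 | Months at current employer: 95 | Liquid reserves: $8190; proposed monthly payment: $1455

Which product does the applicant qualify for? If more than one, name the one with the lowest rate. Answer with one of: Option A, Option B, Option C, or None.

Total debts = (1,455 + 355 + 1,820 + 575) = 4,205; DTI = 4,205/12,400 = 33.9%.
Reserves = 8,190/1,455 = 5.6 months.
Option A: score 785 ≥ 700; DTI 33.9% ≤ 36% → qualifies.
Option B: score 785 ≥ 600; DTI 33.9% ≤ 43%; employment 95 ≥ 18 mo; reserves 5.6 ≥ 3 mo → qualifies.
Option C: score 785 ≥ 580; DTI 33.9% ≤ 45% → qualifies.
Qualifying: Option A, Option B, Option C. Lowest rate is 8.84% → Option A.

Option A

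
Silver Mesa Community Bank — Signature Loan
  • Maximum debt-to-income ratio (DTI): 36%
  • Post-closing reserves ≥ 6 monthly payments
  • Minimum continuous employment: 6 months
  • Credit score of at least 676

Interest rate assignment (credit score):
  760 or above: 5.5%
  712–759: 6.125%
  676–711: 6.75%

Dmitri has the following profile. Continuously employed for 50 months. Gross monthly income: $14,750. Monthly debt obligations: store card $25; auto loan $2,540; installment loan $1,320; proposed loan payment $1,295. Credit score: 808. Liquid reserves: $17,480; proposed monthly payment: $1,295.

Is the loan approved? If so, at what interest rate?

Credit score 808 ≥ 676 (meets minimum)
Reserves: 17,480 ÷ 1,295 = 13.5 months (meets 6-month minimum)
Employment 50 ≥ 6 months
Total monthly debts = (25 + 2,540 + 1,320 + 1,295) = 5,180. Debt-to-income = 5,180/14,750 = 35.1% — meets 36% limit
All requirements met. Score 808 falls in the 760 or above tier → 5.5%.

Approved at 5.5%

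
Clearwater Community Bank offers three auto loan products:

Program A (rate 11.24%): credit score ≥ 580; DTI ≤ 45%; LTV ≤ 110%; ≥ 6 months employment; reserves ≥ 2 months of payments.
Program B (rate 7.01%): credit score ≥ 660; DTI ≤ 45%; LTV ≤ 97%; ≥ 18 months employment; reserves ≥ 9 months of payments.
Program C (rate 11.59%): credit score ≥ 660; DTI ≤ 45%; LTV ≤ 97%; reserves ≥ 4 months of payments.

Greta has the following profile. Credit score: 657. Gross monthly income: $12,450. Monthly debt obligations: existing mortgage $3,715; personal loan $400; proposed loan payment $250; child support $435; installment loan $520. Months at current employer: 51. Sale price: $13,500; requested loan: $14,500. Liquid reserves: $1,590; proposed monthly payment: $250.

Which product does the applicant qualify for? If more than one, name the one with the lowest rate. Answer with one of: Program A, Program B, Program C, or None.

Program A

Total debts = (3,715 + 400 + 250 + 435 + 520) = 5,320; DTI = 5,320/12,450 = 42.7%.
LTV = 14,500/13,500 = 107.4%.
Reserves = 1,590/250 = 6.4 months.
Program A: score 657 ≥ 580; DTI 42.7% ≤ 45%; LTV 107.4% ≤ 110%; employment 51 ≥ 6 mo; reserves 6.4 ≥ 2 mo → qualifies.
Program B: score 657 < 660; DTI 42.7% ≤ 45%; LTV 107.4% > 97%; employment 51 ≥ 18 mo; reserves 6.4 < 9 mo → does not qualify.
Program C: score 657 < 660; DTI 42.7% ≤ 45%; LTV 107.4% > 97%; reserves 6.4 ≥ 4 mo → does not qualify.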